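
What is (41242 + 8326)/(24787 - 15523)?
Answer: 3098/579 ≈ 5.3506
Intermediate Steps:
(41242 + 8326)/(24787 - 15523) = 49568/9264 = 49568*(1/9264) = 3098/579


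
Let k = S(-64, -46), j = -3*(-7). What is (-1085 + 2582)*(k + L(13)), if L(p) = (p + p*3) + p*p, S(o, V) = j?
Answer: 362274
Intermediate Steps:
j = 21
S(o, V) = 21
k = 21
L(p) = p² + 4*p (L(p) = (p + 3*p) + p² = 4*p + p² = p² + 4*p)
(-1085 + 2582)*(k + L(13)) = (-1085 + 2582)*(21 + 13*(4 + 13)) = 1497*(21 + 13*17) = 1497*(21 + 221) = 1497*242 = 362274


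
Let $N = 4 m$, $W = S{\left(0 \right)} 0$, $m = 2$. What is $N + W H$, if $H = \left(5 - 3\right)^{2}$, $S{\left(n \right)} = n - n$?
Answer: $8$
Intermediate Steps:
$S{\left(n \right)} = 0$
$H = 4$ ($H = 2^{2} = 4$)
$W = 0$ ($W = 0 \cdot 0 = 0$)
$N = 8$ ($N = 4 \cdot 2 = 8$)
$N + W H = 8 + 0 \cdot 4 = 8 + 0 = 8$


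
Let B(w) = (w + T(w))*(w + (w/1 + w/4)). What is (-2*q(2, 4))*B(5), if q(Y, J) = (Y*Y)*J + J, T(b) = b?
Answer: -4500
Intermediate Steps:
q(Y, J) = J + J*Y² (q(Y, J) = Y²*J + J = J*Y² + J = J + J*Y²)
B(w) = 9*w²/2 (B(w) = (w + w)*(w + (w/1 + w/4)) = (2*w)*(w + (w*1 + w*(¼))) = (2*w)*(w + (w + w/4)) = (2*w)*(w + 5*w/4) = (2*w)*(9*w/4) = 9*w²/2)
(-2*q(2, 4))*B(5) = (-8*(1 + 2²))*((9/2)*5²) = (-8*(1 + 4))*((9/2)*25) = -8*5*(225/2) = -2*20*(225/2) = -40*225/2 = -4500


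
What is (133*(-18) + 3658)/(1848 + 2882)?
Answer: 632/2365 ≈ 0.26723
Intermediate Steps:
(133*(-18) + 3658)/(1848 + 2882) = (-2394 + 3658)/4730 = 1264*(1/4730) = 632/2365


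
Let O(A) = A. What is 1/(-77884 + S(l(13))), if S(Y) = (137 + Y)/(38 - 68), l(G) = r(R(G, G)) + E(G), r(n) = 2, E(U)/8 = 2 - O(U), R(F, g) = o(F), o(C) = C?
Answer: -10/778857 ≈ -1.2839e-5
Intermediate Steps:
R(F, g) = F
E(U) = 16 - 8*U (E(U) = 8*(2 - U) = 16 - 8*U)
l(G) = 18 - 8*G (l(G) = 2 + (16 - 8*G) = 18 - 8*G)
S(Y) = -137/30 - Y/30 (S(Y) = (137 + Y)/(-30) = (137 + Y)*(-1/30) = -137/30 - Y/30)
1/(-77884 + S(l(13))) = 1/(-77884 + (-137/30 - (18 - 8*13)/30)) = 1/(-77884 + (-137/30 - (18 - 104)/30)) = 1/(-77884 + (-137/30 - 1/30*(-86))) = 1/(-77884 + (-137/30 + 43/15)) = 1/(-77884 - 17/10) = 1/(-778857/10) = -10/778857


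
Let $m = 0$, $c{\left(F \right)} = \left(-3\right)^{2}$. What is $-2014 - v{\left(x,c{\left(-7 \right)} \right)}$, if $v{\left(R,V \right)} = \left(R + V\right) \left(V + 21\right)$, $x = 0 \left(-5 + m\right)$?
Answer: $-2284$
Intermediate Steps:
$c{\left(F \right)} = 9$
$x = 0$ ($x = 0 \left(-5 + 0\right) = 0 \left(-5\right) = 0$)
$v{\left(R,V \right)} = \left(21 + V\right) \left(R + V\right)$ ($v{\left(R,V \right)} = \left(R + V\right) \left(21 + V\right) = \left(21 + V\right) \left(R + V\right)$)
$-2014 - v{\left(x,c{\left(-7 \right)} \right)} = -2014 - \left(9^{2} + 21 \cdot 0 + 21 \cdot 9 + 0 \cdot 9\right) = -2014 - \left(81 + 0 + 189 + 0\right) = -2014 - 270 = -2284$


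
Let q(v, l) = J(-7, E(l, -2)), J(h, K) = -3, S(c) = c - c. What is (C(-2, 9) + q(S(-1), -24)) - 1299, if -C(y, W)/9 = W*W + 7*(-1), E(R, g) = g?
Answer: -1968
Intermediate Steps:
S(c) = 0
q(v, l) = -3
C(y, W) = 63 - 9*W² (C(y, W) = -9*(W*W + 7*(-1)) = -9*(W² - 7) = -9*(-7 + W²) = 63 - 9*W²)
(C(-2, 9) + q(S(-1), -24)) - 1299 = ((63 - 9*9²) - 3) - 1299 = ((63 - 9*81) - 3) - 1299 = ((63 - 729) - 3) - 1299 = (-666 - 3) - 1299 = -669 - 1299 = -1968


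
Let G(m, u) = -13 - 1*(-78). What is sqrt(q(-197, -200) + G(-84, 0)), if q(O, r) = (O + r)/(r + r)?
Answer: 3*sqrt(2933)/20 ≈ 8.1236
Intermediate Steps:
G(m, u) = 65 (G(m, u) = -13 + 78 = 65)
q(O, r) = (O + r)/(2*r) (q(O, r) = (O + r)/((2*r)) = (O + r)*(1/(2*r)) = (O + r)/(2*r))
sqrt(q(-197, -200) + G(-84, 0)) = sqrt((1/2)*(-197 - 200)/(-200) + 65) = sqrt((1/2)*(-1/200)*(-397) + 65) = sqrt(397/400 + 65) = sqrt(26397/400) = 3*sqrt(2933)/20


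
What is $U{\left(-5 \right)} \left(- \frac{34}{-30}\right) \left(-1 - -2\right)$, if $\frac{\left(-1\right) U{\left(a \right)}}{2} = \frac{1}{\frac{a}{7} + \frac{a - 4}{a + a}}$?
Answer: $- \frac{476}{39} \approx -12.205$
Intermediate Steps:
$U{\left(a \right)} = - \frac{2}{\frac{a}{7} + \frac{-4 + a}{2 a}}$ ($U{\left(a \right)} = - \frac{2}{\frac{a}{7} + \frac{a - 4}{a + a}} = - \frac{2}{a \frac{1}{7} + \frac{-4 + a}{2 a}} = - \frac{2}{\frac{a}{7} + \left(-4 + a\right) \frac{1}{2 a}} = - \frac{2}{\frac{a}{7} + \frac{-4 + a}{2 a}}$)
$U{\left(-5 \right)} \left(- \frac{34}{-30}\right) \left(-1 - -2\right) = \left(-28\right) \left(-5\right) \frac{1}{-28 + 2 \left(-5\right)^{2} + 7 \left(-5\right)} \left(- \frac{34}{-30}\right) \left(-1 - -2\right) = \left(-28\right) \left(-5\right) \frac{1}{-28 + 2 \cdot 25 - 35} \left(\left(-34\right) \left(- \frac{1}{30}\right)\right) \left(-1 + 2\right) = \left(-28\right) \left(-5\right) \frac{1}{-28 + 50 - 35} \cdot \frac{17}{15} \cdot 1 = \left(-28\right) \left(-5\right) \frac{1}{-13} \cdot \frac{17}{15} \cdot 1 = \left(-28\right) \left(-5\right) \left(- \frac{1}{13}\right) \frac{17}{15} \cdot 1 = \left(- \frac{140}{13}\right) \frac{17}{15} \cdot 1 = \left(- \frac{476}{39}\right) 1 = - \frac{476}{39}$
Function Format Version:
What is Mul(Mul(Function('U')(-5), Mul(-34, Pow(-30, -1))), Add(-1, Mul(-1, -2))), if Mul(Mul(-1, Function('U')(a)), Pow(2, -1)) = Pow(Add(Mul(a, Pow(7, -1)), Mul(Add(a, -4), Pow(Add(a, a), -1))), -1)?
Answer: Rational(-476, 39) ≈ -12.205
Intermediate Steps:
Function('U')(a) = Mul(-2, Pow(Add(Mul(Rational(1, 7), a), Mul(Rational(1, 2), Pow(a, -1), Add(-4, a))), -1)) (Function('U')(a) = Mul(-2, Pow(Add(Mul(a, Pow(7, -1)), Mul(Add(a, -4), Pow(Add(a, a), -1))), -1)) = Mul(-2, Pow(Add(Mul(a, Rational(1, 7)), Mul(Add(-4, a), Pow(Mul(2, a), -1))), -1)) = Mul(-2, Pow(Add(Mul(Rational(1, 7), a), Mul(Add(-4, a), Mul(Rational(1, 2), Pow(a, -1)))), -1)) = Mul(-2, Pow(Add(Mul(Rational(1, 7), a), Mul(Rational(1, 2), Pow(a, -1), Add(-4, a))), -1)))
Mul(Mul(Function('U')(-5), Mul(-34, Pow(-30, -1))), Add(-1, Mul(-1, -2))) = Mul(Mul(Mul(-28, -5, Pow(Add(-28, Mul(2, Pow(-5, 2)), Mul(7, -5)), -1)), Mul(-34, Pow(-30, -1))), Add(-1, Mul(-1, -2))) = Mul(Mul(Mul(-28, -5, Pow(Add(-28, Mul(2, 25), -35), -1)), Mul(-34, Rational(-1, 30))), Add(-1, 2)) = Mul(Mul(Mul(-28, -5, Pow(Add(-28, 50, -35), -1)), Rational(17, 15)), 1) = Mul(Mul(Mul(-28, -5, Pow(-13, -1)), Rational(17, 15)), 1) = Mul(Mul(Mul(-28, -5, Rational(-1, 13)), Rational(17, 15)), 1) = Mul(Mul(Rational(-140, 13), Rational(17, 15)), 1) = Mul(Rational(-476, 39), 1) = Rational(-476, 39)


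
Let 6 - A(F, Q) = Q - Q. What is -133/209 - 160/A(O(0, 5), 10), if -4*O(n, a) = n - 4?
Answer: -901/33 ≈ -27.303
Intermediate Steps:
O(n, a) = 1 - n/4 (O(n, a) = -(n - 4)/4 = -(-4 + n)/4 = 1 - n/4)
A(F, Q) = 6 (A(F, Q) = 6 - (Q - Q) = 6 - 1*0 = 6 + 0 = 6)
-133/209 - 160/A(O(0, 5), 10) = -133/209 - 160/6 = -133*1/209 - 160*1/6 = -7/11 - 80/3 = -901/33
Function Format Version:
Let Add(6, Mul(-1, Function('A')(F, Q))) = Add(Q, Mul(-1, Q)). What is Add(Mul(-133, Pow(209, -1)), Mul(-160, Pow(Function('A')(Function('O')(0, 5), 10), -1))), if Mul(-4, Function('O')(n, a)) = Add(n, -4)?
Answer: Rational(-901, 33) ≈ -27.303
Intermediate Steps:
Function('O')(n, a) = Add(1, Mul(Rational(-1, 4), n)) (Function('O')(n, a) = Mul(Rational(-1, 4), Add(n, -4)) = Mul(Rational(-1, 4), Add(-4, n)) = Add(1, Mul(Rational(-1, 4), n)))
Function('A')(F, Q) = 6 (Function('A')(F, Q) = Add(6, Mul(-1, Add(Q, Mul(-1, Q)))) = Add(6, Mul(-1, 0)) = Add(6, 0) = 6)
Add(Mul(-133, Pow(209, -1)), Mul(-160, Pow(Function('A')(Function('O')(0, 5), 10), -1))) = Add(Mul(-133, Pow(209, -1)), Mul(-160, Pow(6, -1))) = Add(Mul(-133, Rational(1, 209)), Mul(-160, Rational(1, 6))) = Add(Rational(-7, 11), Rational(-80, 3)) = Rational(-901, 33)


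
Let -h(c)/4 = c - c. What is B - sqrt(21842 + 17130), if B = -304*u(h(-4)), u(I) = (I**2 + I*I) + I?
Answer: -2*sqrt(9743) ≈ -197.41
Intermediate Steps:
h(c) = 0 (h(c) = -4*(c - c) = -4*0 = 0)
u(I) = I + 2*I**2 (u(I) = (I**2 + I**2) + I = 2*I**2 + I = I + 2*I**2)
B = 0 (B = -0*(1 + 2*0) = -0*(1 + 0) = -0 = -304*0 = 0)
B - sqrt(21842 + 17130) = 0 - sqrt(21842 + 17130) = 0 - sqrt(38972) = 0 - 2*sqrt(9743) = -2*sqrt(9743)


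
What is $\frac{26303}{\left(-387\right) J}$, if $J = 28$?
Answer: $- \frac{26303}{10836} \approx -2.4274$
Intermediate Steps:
$\frac{26303}{\left(-387\right) J} = \frac{26303}{\left(-387\right) 28} = \frac{26303}{-10836} = 26303 \left(- \frac{1}{10836}\right) = - \frac{26303}{10836}$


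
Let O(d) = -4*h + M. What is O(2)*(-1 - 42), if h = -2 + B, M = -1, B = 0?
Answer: -301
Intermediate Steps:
h = -2 (h = -2 + 0 = -2)
O(d) = 7 (O(d) = -4*(-2) - 1 = 8 - 1 = 7)
O(2)*(-1 - 42) = 7*(-1 - 42) = 7*(-43) = -301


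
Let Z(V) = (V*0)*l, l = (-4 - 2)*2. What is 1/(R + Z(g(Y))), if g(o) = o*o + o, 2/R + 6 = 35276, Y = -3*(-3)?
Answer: 17635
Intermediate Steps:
Y = 9
R = 1/17635 (R = 2/(-6 + 35276) = 2/35270 = 2*(1/35270) = 1/17635 ≈ 5.6705e-5)
g(o) = o + o**2 (g(o) = o**2 + o = o + o**2)
l = -12 (l = -6*2 = -12)
Z(V) = 0 (Z(V) = (V*0)*(-12) = 0*(-12) = 0)
1/(R + Z(g(Y))) = 1/(1/17635 + 0) = 1/(1/17635) = 17635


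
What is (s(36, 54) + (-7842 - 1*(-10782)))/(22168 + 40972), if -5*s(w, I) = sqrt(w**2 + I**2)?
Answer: 21/451 - 9*sqrt(13)/157850 ≈ 0.046358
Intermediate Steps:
s(w, I) = -sqrt(I**2 + w**2)/5 (s(w, I) = -sqrt(w**2 + I**2)/5 = -sqrt(I**2 + w**2)/5)
(s(36, 54) + (-7842 - 1*(-10782)))/(22168 + 40972) = (-sqrt(54**2 + 36**2)/5 + (-7842 - 1*(-10782)))/(22168 + 40972) = (-sqrt(2916 + 1296)/5 + (-7842 + 10782))/63140 = (-18*sqrt(13)/5 + 2940)*(1/63140) = (2940 - 18*sqrt(13)/5)*(1/63140) = 21/451 - 9*sqrt(13)/157850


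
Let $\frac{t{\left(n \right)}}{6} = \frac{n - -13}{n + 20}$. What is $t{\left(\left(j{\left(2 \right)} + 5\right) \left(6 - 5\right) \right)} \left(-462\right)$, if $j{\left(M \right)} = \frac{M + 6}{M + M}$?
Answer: $- \frac{6160}{3} \approx -2053.3$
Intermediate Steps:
$j{\left(M \right)} = \frac{6 + M}{2 M}$
$t{\left(n \right)} = \frac{6 \left(13 + n\right)}{20 + n}$ ($t{\left(n \right)} = 6 \frac{n - -13}{n + 20} = 6 \frac{n + 13}{20 + n} = 6 \frac{13 + n}{20 + n} = \frac{6 \left(13 + n\right)}{20 + n}$)
$t{\left(\left(j{\left(2 \right)} + 5\right) \left(6 - 5\right) \right)} \left(-462\right) = \frac{6 \left(13 + \left(\frac{6 + 2}{2 \cdot 2} + 5\right) \left(6 - 5\right)\right)}{20 + \left(\frac{6 + 2}{2 \cdot 2} + 5\right) \left(6 - 5\right)} \left(-462\right) = \frac{6 \left(13 + \left(\frac{1}{2} \cdot \frac{1}{2} \cdot 8 + 5\right) 1\right)}{20 + \left(\frac{1}{2} \cdot \frac{1}{2} \cdot 8 + 5\right) 1} \left(-462\right) = \frac{6 \left(13 + \left(2 + 5\right) 1\right)}{20 + \left(2 + 5\right) 1} \left(-462\right) = \frac{6 \left(13 + 7 \cdot 1\right)}{20 + 7 \cdot 1} \left(-462\right) = \frac{6 \left(13 + 7\right)}{20 + 7} \left(-462\right) = 6 \cdot \frac{1}{27} \cdot 20 \left(-462\right) = \frac{40}{9} \left(-462\right) = - \frac{6160}{3}$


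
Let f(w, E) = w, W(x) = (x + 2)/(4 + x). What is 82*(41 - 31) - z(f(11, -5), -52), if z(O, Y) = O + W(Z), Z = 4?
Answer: 3233/4 ≈ 808.25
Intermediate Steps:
W(x) = (2 + x)/(4 + x)
z(O, Y) = ¾ + O (z(O, Y) = O + (2 + 4)/(4 + 4) = O + 6/8 = O + (⅛)*6 = O + ¾ = ¾ + O)
82*(41 - 31) - z(f(11, -5), -52) = 82*(41 - 31) - (¾ + 11) = 82*10 - 1*47/4 = 820 - 47/4 = 3233/4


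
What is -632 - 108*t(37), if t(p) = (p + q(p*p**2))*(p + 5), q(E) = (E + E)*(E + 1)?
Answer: -23276729674928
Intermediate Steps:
q(E) = 2*E*(1 + E) (q(E) = (2*E)*(1 + E) = 2*E*(1 + E))
t(p) = (5 + p)*(p + 2*p**3*(1 + p**3)) (t(p) = (p + 2*(p*p**2)*(1 + p*p**2))*(p + 5) = (p + 2*p**3*(1 + p**3))*(5 + p) = (5 + p)*(p + 2*p**3*(1 + p**3)))
-632 - 108*t(37) = -632 - 3996*(5 + 37 + 2*37**3*(1 + 37**3) + 10*37**2*(1 + 37**3)) = -632 - 3996*(5 + 37 + 2*50653*(1 + 50653) + 10*1369*(1 + 50653)) = -632 - 3996*(5 + 37 + 2*50653*50654 + 10*1369*50654) = -632 - 3996*(5 + 37 + 5131554124 + 693453260) = -632 - 3996*5825007426 = -632 - 108*215525274762 = -632 - 23276729674296 = -23276729674928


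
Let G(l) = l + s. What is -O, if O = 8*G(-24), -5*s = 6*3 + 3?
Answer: 1128/5 ≈ 225.60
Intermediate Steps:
s = -21/5 (s = -(6*3 + 3)/5 = -(18 + 3)/5 = -1/5*21 = -21/5 ≈ -4.2000)
G(l) = -21/5 + l (G(l) = l - 21/5 = -21/5 + l)
O = -1128/5 (O = 8*(-21/5 - 24) = 8*(-141/5) = -1128/5 ≈ -225.60)
-O = -1*(-1128/5) = 1128/5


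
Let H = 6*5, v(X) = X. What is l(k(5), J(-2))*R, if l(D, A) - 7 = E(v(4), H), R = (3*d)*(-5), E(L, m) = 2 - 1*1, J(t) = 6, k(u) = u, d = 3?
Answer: -360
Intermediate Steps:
H = 30
E(L, m) = 1 (E(L, m) = 2 - 1 = 1)
R = -45 (R = (3*3)*(-5) = 9*(-5) = -45)
l(D, A) = 8 (l(D, A) = 7 + 1 = 8)
l(k(5), J(-2))*R = 8*(-45) = -360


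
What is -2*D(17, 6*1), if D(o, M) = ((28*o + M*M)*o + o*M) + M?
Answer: -17624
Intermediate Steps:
D(o, M) = M + M*o + o*(M² + 28*o) (D(o, M) = ((28*o + M²)*o + M*o) + M = ((M² + 28*o)*o + M*o) + M = (o*(M² + 28*o) + M*o) + M = (M*o + o*(M² + 28*o)) + M = M + M*o + o*(M² + 28*o))
-2*D(17, 6*1) = -2*(6*1 + 28*17² + (6*1)*17 + 17*(6*1)²) = -2*(6 + 28*289 + 6*17 + 17*6²) = -2*(6 + 8092 + 102 + 17*36) = -2*(6 + 8092 + 102 + 612) = -2*8812 = -17624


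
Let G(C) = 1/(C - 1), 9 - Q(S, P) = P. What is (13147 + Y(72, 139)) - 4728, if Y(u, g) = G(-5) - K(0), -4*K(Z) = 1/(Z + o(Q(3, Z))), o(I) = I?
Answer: 303079/36 ≈ 8418.9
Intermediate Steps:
Q(S, P) = 9 - P
G(C) = 1/(-1 + C)
K(Z) = -1/36 (K(Z) = -1/(4*(Z + (9 - Z))) = -¼/9 = -¼*⅑ = -1/36)
Y(u, g) = -5/36 (Y(u, g) = 1/(-1 - 5) - 1*(-1/36) = 1/(-6) + 1/36 = -⅙ + 1/36 = -5/36)
(13147 + Y(72, 139)) - 4728 = (13147 - 5/36) - 4728 = 473287/36 - 4728 = 303079/36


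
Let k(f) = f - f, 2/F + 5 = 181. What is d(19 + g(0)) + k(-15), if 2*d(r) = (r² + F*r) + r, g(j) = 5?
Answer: 6603/22 ≈ 300.14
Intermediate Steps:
F = 1/88 (F = 2/(-5 + 181) = 2/176 = 2*(1/176) = 1/88 ≈ 0.011364)
d(r) = r²/2 + 89*r/176 (d(r) = ((r² + r/88) + r)/2 = (r² + 89*r/88)/2 = r²/2 + 89*r/176)
k(f) = 0
d(19 + g(0)) + k(-15) = (19 + 5)*(89 + 88*(19 + 5))/176 + 0 = (1/176)*24*(89 + 88*24) + 0 = (1/176)*24*(89 + 2112) + 0 = (1/176)*24*2201 + 0 = 6603/22 + 0 = 6603/22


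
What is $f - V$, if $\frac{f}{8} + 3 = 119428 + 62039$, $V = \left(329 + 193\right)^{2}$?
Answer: $1179228$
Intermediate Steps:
$V = 272484$ ($V = 522^{2} = 272484$)
$f = 1451712$ ($f = -24 + 8 \left(119428 + 62039\right) = -24 + 8 \cdot 181467 = -24 + 1451736 = 1451712$)
$f - V = 1451712 - 272484 = 1179228$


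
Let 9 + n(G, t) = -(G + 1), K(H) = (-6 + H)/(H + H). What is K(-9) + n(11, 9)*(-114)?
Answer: 14369/6 ≈ 2394.8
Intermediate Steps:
K(H) = (-6 + H)/(2*H) (K(H) = (-6 + H)/((2*H)) = (-6 + H)*(1/(2*H)) = (-6 + H)/(2*H))
n(G, t) = -10 - G (n(G, t) = -9 - (G + 1) = -9 - (1 + G) = -9 + (-1 - G) = -10 - G)
K(-9) + n(11, 9)*(-114) = (½)*(-6 - 9)/(-9) + (-10 - 1*11)*(-114) = (½)*(-⅑)*(-15) + (-10 - 11)*(-114) = ⅚ - 21*(-114) = ⅚ + 2394 = 14369/6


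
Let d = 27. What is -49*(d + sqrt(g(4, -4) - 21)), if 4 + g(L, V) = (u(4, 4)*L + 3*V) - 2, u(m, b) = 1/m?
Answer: -1323 - 49*I*sqrt(38) ≈ -1323.0 - 302.06*I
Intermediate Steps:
g(L, V) = -6 + 3*V + L/4 (g(L, V) = -4 + ((L/4 + 3*V) - 2) = -4 + ((3*V + L/4) - 2) = -4 + (-2 + 3*V + L/4) = -6 + 3*V + L/4)
-49*(d + sqrt(g(4, -4) - 21)) = -49*(27 + sqrt((-6 + 3*(-4) + (1/4)*4) - 21)) = -49*(27 + sqrt((-6 - 12 + 1) - 21)) = -49*(27 + sqrt(-17 - 21)) = -49*(27 + sqrt(-38)) = -49*(27 + I*sqrt(38)) = -1323 - 49*I*sqrt(38)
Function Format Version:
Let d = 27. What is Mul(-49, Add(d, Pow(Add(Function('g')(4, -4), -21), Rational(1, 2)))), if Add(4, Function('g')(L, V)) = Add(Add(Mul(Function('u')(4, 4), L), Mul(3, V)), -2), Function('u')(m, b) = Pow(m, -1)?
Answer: Add(-1323, Mul(-49, I, Pow(38, Rational(1, 2)))) ≈ Add(-1323.0, Mul(-302.06, I))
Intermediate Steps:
Function('g')(L, V) = Add(-6, Mul(3, V), Mul(Rational(1, 4), L)) (Function('g')(L, V) = Add(-4, Add(Add(Mul(Pow(4, -1), L), Mul(3, V)), -2)) = Add(-4, Add(Add(Mul(Rational(1, 4), L), Mul(3, V)), -2)) = Add(-4, Add(Add(Mul(3, V), Mul(Rational(1, 4), L)), -2)) = Add(-4, Add(-2, Mul(3, V), Mul(Rational(1, 4), L))) = Add(-6, Mul(3, V), Mul(Rational(1, 4), L)))
Mul(-49, Add(d, Pow(Add(Function('g')(4, -4), -21), Rational(1, 2)))) = Mul(-49, Add(27, Pow(Add(Add(-6, Mul(3, -4), Mul(Rational(1, 4), 4)), -21), Rational(1, 2)))) = Mul(-49, Add(27, Pow(Add(Add(-6, -12, 1), -21), Rational(1, 2)))) = Mul(-49, Add(27, Pow(Add(-17, -21), Rational(1, 2)))) = Mul(-49, Add(27, Pow(-38, Rational(1, 2)))) = Mul(-49, Add(27, Mul(I, Pow(38, Rational(1, 2))))) = Add(-1323, Mul(-49, I, Pow(38, Rational(1, 2))))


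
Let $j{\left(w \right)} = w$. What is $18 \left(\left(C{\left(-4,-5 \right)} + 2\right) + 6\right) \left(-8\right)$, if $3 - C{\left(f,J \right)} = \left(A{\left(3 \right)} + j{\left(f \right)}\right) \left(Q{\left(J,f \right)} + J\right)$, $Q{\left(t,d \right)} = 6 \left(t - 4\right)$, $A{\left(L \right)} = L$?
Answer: $6912$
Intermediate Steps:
$Q{\left(t,d \right)} = -24 + 6 t$ ($Q{\left(t,d \right)} = 6 \left(-4 + t\right) = -24 + 6 t$)
$C{\left(f,J \right)} = 3 - \left(-24 + 7 J\right) \left(3 + f\right)$ ($C{\left(f,J \right)} = 3 - \left(3 + f\right) \left(\left(-24 + 6 J\right) + J\right) = 3 - \left(3 + f\right) \left(-24 + 7 J\right) = 3 - \left(-24 + 7 J\right) \left(3 + f\right)$)
$18 \left(\left(C{\left(-4,-5 \right)} + 2\right) + 6\right) \left(-8\right) = 18 \left(\left(\left(75 - -105 + 24 \left(-4\right) - \left(-35\right) \left(-4\right)\right) + 2\right) + 6\right) \left(-8\right) = 18 \left(\left(\left(75 + 105 - 96 - 140\right) + 2\right) + 6\right) \left(-8\right) = 18 \left(\left(-56 + 2\right) + 6\right) \left(-8\right) = 18 \left(-54 + 6\right) \left(-8\right) = 18 \left(-48\right) \left(-8\right) = \left(-864\right) \left(-8\right) = 6912$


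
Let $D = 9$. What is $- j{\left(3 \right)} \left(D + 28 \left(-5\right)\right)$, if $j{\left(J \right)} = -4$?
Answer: $-524$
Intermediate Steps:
$- j{\left(3 \right)} \left(D + 28 \left(-5\right)\right) = - \left(-4\right) \left(9 + 28 \left(-5\right)\right) = - \left(-4\right) \left(9 - 140\right) = - \left(-4\right) \left(-131\right) = \left(-1\right) 524 = -524$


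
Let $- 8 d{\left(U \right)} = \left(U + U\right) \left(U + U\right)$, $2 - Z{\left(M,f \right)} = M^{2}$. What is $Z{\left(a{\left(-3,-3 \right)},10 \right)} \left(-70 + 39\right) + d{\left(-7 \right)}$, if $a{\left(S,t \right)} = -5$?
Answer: $\frac{1377}{2} \approx 688.5$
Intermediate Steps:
$Z{\left(M,f \right)} = 2 - M^{2}$
$d{\left(U \right)} = - \frac{U^{2}}{2}$ ($d{\left(U \right)} = - \frac{\left(U + U\right) \left(U + U\right)}{8} = - \frac{2 U 2 U}{8} = - \frac{4 U^{2}}{8} = - \frac{U^{2}}{2}$)
$Z{\left(a{\left(-3,-3 \right)},10 \right)} \left(-70 + 39\right) + d{\left(-7 \right)} = \left(2 - \left(-5\right)^{2}\right) \left(-70 + 39\right) - \frac{\left(-7\right)^{2}}{2} = \left(2 - 25\right) \left(-31\right) - \frac{49}{2} = \left(-23\right) \left(-31\right) - \frac{49}{2} = 713 - \frac{49}{2} = \frac{1377}{2}$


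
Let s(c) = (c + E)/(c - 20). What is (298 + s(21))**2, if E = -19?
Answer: 90000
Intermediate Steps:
s(c) = (-19 + c)/(-20 + c) (s(c) = (c - 19)/(c - 20) = (-19 + c)/(-20 + c))
(298 + s(21))**2 = (298 + (-19 + 21)/(-20 + 21))**2 = (298 + 2/1)**2 = (298 + 1*2)**2 = (298 + 2)**2 = 300**2 = 90000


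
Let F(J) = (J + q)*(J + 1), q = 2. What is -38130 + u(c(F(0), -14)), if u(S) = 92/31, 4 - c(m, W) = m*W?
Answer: -1181938/31 ≈ -38127.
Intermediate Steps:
F(J) = (1 + J)*(2 + J) (F(J) = (J + 2)*(J + 1) = (2 + J)*(1 + J) = (1 + J)*(2 + J))
c(m, W) = 4 - W*m (c(m, W) = 4 - m*W = 4 - W*m)
u(S) = 92/31 (u(S) = 92*(1/31) = 92/31)
-38130 + u(c(F(0), -14)) = -38130 + 92/31 = -1181938/31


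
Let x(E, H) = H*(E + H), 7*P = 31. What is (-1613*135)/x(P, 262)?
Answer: -304857/97726 ≈ -3.1195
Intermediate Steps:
P = 31/7 (P = (⅐)*31 = 31/7 ≈ 4.4286)
(-1613*135)/x(P, 262) = (-1613*135)/((262*(31/7 + 262))) = -217755/(262*(1865/7)) = -217755/488630/7 = -217755*7/488630 = -304857/97726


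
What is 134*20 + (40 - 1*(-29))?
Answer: 2749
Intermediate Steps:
134*20 + (40 - 1*(-29)) = 2680 + (40 + 29) = 2680 + 69 = 2749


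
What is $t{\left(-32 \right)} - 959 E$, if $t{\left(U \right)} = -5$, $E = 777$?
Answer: $-745148$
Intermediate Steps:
$t{\left(-32 \right)} - 959 E = -5 - 745143 = -745148$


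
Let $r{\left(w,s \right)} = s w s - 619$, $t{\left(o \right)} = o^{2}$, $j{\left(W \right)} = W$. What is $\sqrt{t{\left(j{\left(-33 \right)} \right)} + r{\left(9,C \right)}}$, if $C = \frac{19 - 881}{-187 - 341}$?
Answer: $\frac{3 \sqrt{425049}}{88} \approx 22.226$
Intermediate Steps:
$C = \frac{431}{264}$ ($C = - \frac{862}{-528} = \left(-862\right) \left(- \frac{1}{528}\right) = \frac{431}{264} \approx 1.6326$)
$r{\left(w,s \right)} = -619 + w s^{2}$ ($r{\left(w,s \right)} = w s^{2} - 619 = -619 + w s^{2}$)
$\sqrt{t{\left(j{\left(-33 \right)} \right)} + r{\left(9,C \right)}} = \sqrt{\left(-33\right)^{2} - \left(619 - 9 \left(\frac{431}{264}\right)^{2}\right)} = \sqrt{1089 + \left(-619 + 9 \cdot \frac{185761}{69696}\right)} = \sqrt{1089 + \left(-619 + \frac{185761}{7744}\right)} = \sqrt{1089 - \frac{4607775}{7744}} = \sqrt{\frac{3825441}{7744}} = \frac{3 \sqrt{425049}}{88}$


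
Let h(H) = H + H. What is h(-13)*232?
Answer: -6032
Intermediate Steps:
h(H) = 2*H
h(-13)*232 = (2*(-13))*232 = -26*232 = -6032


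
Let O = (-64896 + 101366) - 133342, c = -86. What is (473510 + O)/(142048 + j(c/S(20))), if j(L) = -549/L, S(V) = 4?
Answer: 8097717/3054581 ≈ 2.6510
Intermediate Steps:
O = -96872 (O = 36470 - 133342 = -96872)
(473510 + O)/(142048 + j(c/S(20))) = (473510 - 96872)/(142048 - 549/((-86/4))) = 376638/(142048 - 549/((-86*¼))) = 376638/(142048 - 549/(-43/2)) = 376638/(142048 - 549*(-2/43)) = 376638/(142048 + 1098/43) = 376638/(6109162/43) = 376638*(43/6109162) = 8097717/3054581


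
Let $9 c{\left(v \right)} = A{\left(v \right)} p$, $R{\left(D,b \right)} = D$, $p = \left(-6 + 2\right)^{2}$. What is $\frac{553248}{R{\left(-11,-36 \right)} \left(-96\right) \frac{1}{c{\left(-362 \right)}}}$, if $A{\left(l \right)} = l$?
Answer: $- \frac{11126432}{33} \approx -3.3716 \cdot 10^{5}$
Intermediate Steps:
$p = 16$ ($p = \left(-4\right)^{2} = 16$)
$c{\left(v \right)} = \frac{16 v}{9}$ ($c{\left(v \right)} = \frac{v 16}{9} = \frac{16 v}{9}$)
$\frac{553248}{R{\left(-11,-36 \right)} \left(-96\right) \frac{1}{c{\left(-362 \right)}}} = \frac{553248}{\left(-11\right) \left(-96\right) \frac{1}{\frac{16}{9} \left(-362\right)}} = \frac{553248}{1056 \frac{1}{- \frac{5792}{9}}} = \frac{553248}{1056 \left(- \frac{9}{5792}\right)} = \frac{553248}{- \frac{297}{181}} = 553248 \left(- \frac{181}{297}\right) = - \frac{11126432}{33}$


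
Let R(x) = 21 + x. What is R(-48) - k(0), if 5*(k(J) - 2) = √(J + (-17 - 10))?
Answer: -29 - 3*I*√3/5 ≈ -29.0 - 1.0392*I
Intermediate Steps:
k(J) = 2 + √(-27 + J)/5 (k(J) = 2 + √(J + (-17 - 10))/5 = 2 + √(J - 27)/5 = 2 + √(-27 + J)/5)
R(-48) - k(0) = (21 - 48) - (2 + √(-27 + 0)/5) = -27 - (2 + √(-27)/5) = -27 - (2 + (3*I*√3)/5) = -27 - (2 + 3*I*√3/5) = -27 + (-2 - 3*I*√3/5) = -29 - 3*I*√3/5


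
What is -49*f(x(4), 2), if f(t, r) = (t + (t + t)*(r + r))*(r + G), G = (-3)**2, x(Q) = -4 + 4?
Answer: 0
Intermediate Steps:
x(Q) = 0
G = 9
f(t, r) = (9 + r)*(t + 4*r*t) (f(t, r) = (t + (t + t)*(r + r))*(r + 9) = (t + (2*t)*(2*r))*(9 + r) = (t + 4*r*t)*(9 + r) = (9 + r)*(t + 4*r*t))
-49*f(x(4), 2) = -0*(9 + 4*2**2 + 37*2) = -0*(9 + 4*4 + 74) = -0*(9 + 16 + 74) = -0*99 = -49*0 = 0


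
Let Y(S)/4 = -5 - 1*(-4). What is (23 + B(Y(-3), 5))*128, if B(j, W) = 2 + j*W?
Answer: 640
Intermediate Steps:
Y(S) = -4 (Y(S) = 4*(-5 - 1*(-4)) = 4*(-5 + 4) = 4*(-1) = -4)
B(j, W) = 2 + W*j
(23 + B(Y(-3), 5))*128 = (23 + (2 + 5*(-4)))*128 = (23 + (2 - 20))*128 = (23 - 18)*128 = 5*128 = 640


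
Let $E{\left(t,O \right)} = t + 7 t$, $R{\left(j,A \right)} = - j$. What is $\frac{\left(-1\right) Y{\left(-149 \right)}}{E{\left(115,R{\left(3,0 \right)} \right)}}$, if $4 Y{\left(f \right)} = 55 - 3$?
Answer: $- \frac{13}{920} \approx -0.01413$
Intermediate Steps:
$E{\left(t,O \right)} = 8 t$
$Y{\left(f \right)} = 13$ ($Y{\left(f \right)} = \frac{55 - 3}{4} = \frac{1}{4} \cdot 52 = 13$)
$\frac{\left(-1\right) Y{\left(-149 \right)}}{E{\left(115,R{\left(3,0 \right)} \right)}} = \frac{\left(-1\right) 13}{8 \cdot 115} = - \frac{13}{920}$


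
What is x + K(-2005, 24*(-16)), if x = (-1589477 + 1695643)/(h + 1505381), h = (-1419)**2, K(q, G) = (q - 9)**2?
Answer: 7136759285399/1759471 ≈ 4.0562e+6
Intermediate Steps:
K(q, G) = (-9 + q)**2
h = 2013561
x = 53083/1759471 (x = (-1589477 + 1695643)/(2013561 + 1505381) = 106166/3518942 = 106166*(1/3518942) = 53083/1759471 ≈ 0.030170)
x + K(-2005, 24*(-16)) = 53083/1759471 + (-9 - 2005)**2 = 53083/1759471 + (-2014)**2 = 53083/1759471 + 4056196 = 7136759285399/1759471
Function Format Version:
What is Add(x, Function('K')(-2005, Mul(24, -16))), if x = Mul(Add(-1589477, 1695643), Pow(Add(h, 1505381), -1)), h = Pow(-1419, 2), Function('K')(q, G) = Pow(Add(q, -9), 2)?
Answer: Rational(7136759285399, 1759471) ≈ 4.0562e+6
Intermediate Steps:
Function('K')(q, G) = Pow(Add(-9, q), 2)
h = 2013561
x = Rational(53083, 1759471) (x = Mul(Add(-1589477, 1695643), Pow(Add(2013561, 1505381), -1)) = Mul(106166, Pow(3518942, -1)) = Mul(106166, Rational(1, 3518942)) = Rational(53083, 1759471) ≈ 0.030170)
Add(x, Function('K')(-2005, Mul(24, -16))) = Add(Rational(53083, 1759471), Pow(Add(-9, -2005), 2)) = Add(Rational(53083, 1759471), Pow(-2014, 2)) = Add(Rational(53083, 1759471), 4056196) = Rational(7136759285399, 1759471)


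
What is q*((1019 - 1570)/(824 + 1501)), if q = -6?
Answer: 1102/775 ≈ 1.4219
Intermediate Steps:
q*((1019 - 1570)/(824 + 1501)) = -6*(1019 - 1570)/(824 + 1501) = -(-3306)/2325 = -6*(-551/2325) = 1102/775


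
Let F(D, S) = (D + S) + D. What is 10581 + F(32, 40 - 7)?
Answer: 10678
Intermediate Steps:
F(D, S) = S + 2*D
10581 + F(32, 40 - 7) = 10581 + ((40 - 7) + 2*32) = 10581 + (33 + 64) = 10581 + 97 = 10678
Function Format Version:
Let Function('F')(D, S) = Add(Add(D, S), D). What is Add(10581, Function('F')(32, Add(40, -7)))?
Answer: 10678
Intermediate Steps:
Function('F')(D, S) = Add(S, Mul(2, D))
Add(10581, Function('F')(32, Add(40, -7))) = Add(10581, Add(Add(40, -7), Mul(2, 32))) = Add(10581, Add(33, 64)) = Add(10581, 97) = 10678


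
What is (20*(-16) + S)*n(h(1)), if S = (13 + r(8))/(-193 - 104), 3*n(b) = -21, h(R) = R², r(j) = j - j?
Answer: 665371/297 ≈ 2240.3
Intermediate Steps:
r(j) = 0
n(b) = -7 (n(b) = (⅓)*(-21) = -7)
S = -13/297 (S = (13 + 0)/(-193 - 104) = 13/(-297) = 13*(-1/297) = -13/297 ≈ -0.043771)
(20*(-16) + S)*n(h(1)) = (20*(-16) - 13/297)*(-7) = (-320 - 13/297)*(-7) = -95053/297*(-7) = 665371/297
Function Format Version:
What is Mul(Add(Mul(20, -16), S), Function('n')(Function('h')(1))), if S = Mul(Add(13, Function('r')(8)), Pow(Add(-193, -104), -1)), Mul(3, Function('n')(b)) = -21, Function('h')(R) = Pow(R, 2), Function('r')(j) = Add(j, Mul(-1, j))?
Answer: Rational(665371, 297) ≈ 2240.3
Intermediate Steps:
Function('r')(j) = 0
Function('n')(b) = -7 (Function('n')(b) = Mul(Rational(1, 3), -21) = -7)
S = Rational(-13, 297) (S = Mul(Add(13, 0), Pow(Add(-193, -104), -1)) = Mul(13, Pow(-297, -1)) = Mul(13, Rational(-1, 297)) = Rational(-13, 297) ≈ -0.043771)
Mul(Add(Mul(20, -16), S), Function('n')(Function('h')(1))) = Mul(Add(Mul(20, -16), Rational(-13, 297)), -7) = Mul(Add(-320, Rational(-13, 297)), -7) = Mul(Rational(-95053, 297), -7) = Rational(665371, 297)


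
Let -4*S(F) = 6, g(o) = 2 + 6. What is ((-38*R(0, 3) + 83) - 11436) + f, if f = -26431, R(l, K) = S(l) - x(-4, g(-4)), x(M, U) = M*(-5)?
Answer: -36967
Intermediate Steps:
g(o) = 8
S(F) = -3/2 (S(F) = -¼*6 = -3/2)
x(M, U) = -5*M
R(l, K) = -43/2 (R(l, K) = -3/2 - (-5)*(-4) = -3/2 - 1*20 = -3/2 - 20 = -43/2)
((-38*R(0, 3) + 83) - 11436) + f = ((-38*(-43/2) + 83) - 11436) - 26431 = ((817 + 83) - 11436) - 26431 = (900 - 11436) - 26431 = -10536 - 26431 = -36967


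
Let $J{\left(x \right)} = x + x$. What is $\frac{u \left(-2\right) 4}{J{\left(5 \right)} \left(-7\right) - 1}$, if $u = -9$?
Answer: $- \frac{72}{71} \approx -1.0141$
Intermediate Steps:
$J{\left(x \right)} = 2 x$
$\frac{u \left(-2\right) 4}{J{\left(5 \right)} \left(-7\right) - 1} = \frac{\left(-9\right) \left(-2\right) 4}{2 \cdot 5 \left(-7\right) - 1} = \frac{18 \cdot 4}{10 \left(-7\right) - 1} = \frac{72}{-70 - 1} = \frac{72}{-71} = 72 \left(- \frac{1}{71}\right) = - \frac{72}{71}$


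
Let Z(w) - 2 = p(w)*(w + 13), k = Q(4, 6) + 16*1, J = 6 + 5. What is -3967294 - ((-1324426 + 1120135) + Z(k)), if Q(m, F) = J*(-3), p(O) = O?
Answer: -3763073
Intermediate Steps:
J = 11
Q(m, F) = -33 (Q(m, F) = 11*(-3) = -33)
k = -17 (k = -33 + 16*1 = -33 + 16 = -17)
Z(w) = 2 + w*(13 + w) (Z(w) = 2 + w*(w + 13) = 2 + w*(13 + w))
-3967294 - ((-1324426 + 1120135) + Z(k)) = -3967294 - ((-1324426 + 1120135) + (2 + (-17)² + 13*(-17))) = -3967294 - (-204291 + (2 + 289 - 221)) = -3967294 - (-204291 + 70) = -3967294 - 1*(-204221) = -3967294 + 204221 = -3763073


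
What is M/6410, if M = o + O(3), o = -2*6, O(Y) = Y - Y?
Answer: -6/3205 ≈ -0.0018721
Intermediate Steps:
O(Y) = 0
o = -12
M = -12 (M = -12 + 0 = -12)
M/6410 = -12/6410 = (1/6410)*(-12) = -6/3205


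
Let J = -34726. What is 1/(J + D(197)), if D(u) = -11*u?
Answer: -1/36893 ≈ -2.7105e-5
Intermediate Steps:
1/(J + D(197)) = 1/(-34726 - 11*197) = 1/(-34726 - 2167) = 1/(-36893) = -1/36893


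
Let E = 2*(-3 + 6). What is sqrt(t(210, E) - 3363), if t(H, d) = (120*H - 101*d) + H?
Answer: sqrt(21441) ≈ 146.43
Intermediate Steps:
E = 6 (E = 2*3 = 6)
t(H, d) = -101*d + 121*H (t(H, d) = (-101*d + 120*H) + H = -101*d + 121*H)
sqrt(t(210, E) - 3363) = sqrt((-101*6 + 121*210) - 3363) = sqrt((-606 + 25410) - 3363) = sqrt(24804 - 3363) = sqrt(21441)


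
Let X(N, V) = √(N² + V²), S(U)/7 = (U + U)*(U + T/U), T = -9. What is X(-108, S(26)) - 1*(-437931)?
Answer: 437931 + 2*√21802477 ≈ 4.4727e+5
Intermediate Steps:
S(U) = 14*U*(U - 9/U) (S(U) = 7*((U + U)*(U - 9/U)) = 7*((2*U)*(U - 9/U)) = 7*(2*U*(U - 9/U)) = 14*U*(U - 9/U))
X(-108, S(26)) - 1*(-437931) = √((-108)² + (-126 + 14*26²)²) - 1*(-437931) = √(11664 + (-126 + 14*676)²) + 437931 = √(11664 + (-126 + 9464)²) + 437931 = √(11664 + 9338²) + 437931 = √(11664 + 87198244) + 437931 = √87209908 + 437931 = 2*√21802477 + 437931 = 437931 + 2*√21802477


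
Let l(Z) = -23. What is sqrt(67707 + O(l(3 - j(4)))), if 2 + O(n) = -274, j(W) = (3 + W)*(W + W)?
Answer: 13*sqrt(399) ≈ 259.67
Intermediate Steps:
j(W) = 2*W*(3 + W) (j(W) = (3 + W)*(2*W) = 2*W*(3 + W))
O(n) = -276 (O(n) = -2 - 274 = -276)
sqrt(67707 + O(l(3 - j(4)))) = sqrt(67707 - 276) = sqrt(67431) = 13*sqrt(399)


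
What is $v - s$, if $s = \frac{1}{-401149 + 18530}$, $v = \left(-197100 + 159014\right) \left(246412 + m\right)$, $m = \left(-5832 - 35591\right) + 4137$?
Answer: $- \frac{3047473417737483}{382619} \approx -7.9648 \cdot 10^{9}$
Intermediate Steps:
$m = -37286$ ($m = -41423 + 4137 = -37286$)
$v = -7964772836$ ($v = \left(-197100 + 159014\right) \left(246412 - 37286\right) = \left(-38086\right) 209126 = -7964772836$)
$s = - \frac{1}{382619}$ ($s = \frac{1}{-382619} = - \frac{1}{382619} \approx -2.6136 \cdot 10^{-6}$)
$v - s = -7964772836 - - \frac{1}{382619} = -7964772836 + \frac{1}{382619} = - \frac{3047473417737483}{382619}$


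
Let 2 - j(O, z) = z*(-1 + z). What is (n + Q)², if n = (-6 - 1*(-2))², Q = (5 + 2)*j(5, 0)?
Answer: 900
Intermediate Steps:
j(O, z) = 2 - z*(-1 + z)
Q = 14 (Q = (5 + 2)*(2 + 0 - 1*0²) = 7*(2 + 0 - 1*0) = 7*(2 + 0 + 0) = 7*2 = 14)
n = 16 (n = (-6 + 2)² = (-4)² = 16)
(n + Q)² = (16 + 14)² = 30² = 900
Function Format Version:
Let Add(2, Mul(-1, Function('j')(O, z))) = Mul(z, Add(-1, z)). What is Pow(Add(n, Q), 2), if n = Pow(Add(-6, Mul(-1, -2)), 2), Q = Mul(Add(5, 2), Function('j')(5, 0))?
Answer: 900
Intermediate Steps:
Function('j')(O, z) = Add(2, Mul(-1, z, Add(-1, z))) (Function('j')(O, z) = Add(2, Mul(-1, Mul(z, Add(-1, z)))) = Add(2, Mul(-1, z, Add(-1, z))))
Q = 14 (Q = Mul(Add(5, 2), Add(2, 0, Mul(-1, Pow(0, 2)))) = Mul(7, Add(2, 0, Mul(-1, 0))) = Mul(7, Add(2, 0, 0)) = Mul(7, 2) = 14)
n = 16 (n = Pow(Add(-6, 2), 2) = Pow(-4, 2) = 16)
Pow(Add(n, Q), 2) = Pow(Add(16, 14), 2) = Pow(30, 2) = 900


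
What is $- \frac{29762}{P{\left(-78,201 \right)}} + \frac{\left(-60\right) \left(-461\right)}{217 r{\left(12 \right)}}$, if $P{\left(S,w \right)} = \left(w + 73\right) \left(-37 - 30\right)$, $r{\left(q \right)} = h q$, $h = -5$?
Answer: $- \frac{1002342}{1991843} \approx -0.50322$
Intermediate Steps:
$r{\left(q \right)} = - 5 q$
$P{\left(S,w \right)} = -4891 - 67 w$ ($P{\left(S,w \right)} = \left(73 + w\right) \left(-67\right) = -4891 - 67 w$)
$- \frac{29762}{P{\left(-78,201 \right)}} + \frac{\left(-60\right) \left(-461\right)}{217 r{\left(12 \right)}} = - \frac{29762}{-4891 - 13467} + \frac{\left(-60\right) \left(-461\right)}{217 \left(\left(-5\right) 12\right)} = - \frac{29762}{-4891 - 13467} + \frac{27660}{217 \left(-60\right)} = - \frac{29762}{-18358} + \frac{27660}{-13020} = \left(-29762\right) \left(- \frac{1}{18358}\right) + 27660 \left(- \frac{1}{13020}\right) = \frac{14881}{9179} - \frac{461}{217} = - \frac{1002342}{1991843}$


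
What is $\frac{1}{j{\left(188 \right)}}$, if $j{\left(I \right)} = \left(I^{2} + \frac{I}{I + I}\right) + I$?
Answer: $\frac{2}{71065} \approx 2.8143 \cdot 10^{-5}$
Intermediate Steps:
$j{\left(I \right)} = \frac{1}{2} + I + I^{2}$ ($j{\left(I \right)} = \left(I^{2} + \frac{I}{2 I}\right) + I = \left(I^{2} + \frac{1}{2 I} I\right) + I = \left(I^{2} + \frac{1}{2}\right) + I = \left(\frac{1}{2} + I^{2}\right) + I = \frac{1}{2} + I + I^{2}$)
$\frac{1}{j{\left(188 \right)}} = \frac{1}{\frac{1}{2} + 188 + 188^{2}} = \frac{1}{\frac{1}{2} + 188 + 35344} = \frac{1}{\frac{71065}{2}} = \frac{2}{71065}$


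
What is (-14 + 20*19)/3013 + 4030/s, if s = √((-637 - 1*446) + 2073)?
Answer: 366/3013 + 403*√110/33 ≈ 128.20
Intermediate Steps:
s = 3*√110 (s = √((-637 - 446) + 2073) = √(-1083 + 2073) = √990 = 3*√110 ≈ 31.464)
(-14 + 20*19)/3013 + 4030/s = (-14 + 20*19)/3013 + 4030/((3*√110)) = (-14 + 380)*(1/3013) + 4030*(√110/330) = 366*(1/3013) + 403*√110/33 = 366/3013 + 403*√110/33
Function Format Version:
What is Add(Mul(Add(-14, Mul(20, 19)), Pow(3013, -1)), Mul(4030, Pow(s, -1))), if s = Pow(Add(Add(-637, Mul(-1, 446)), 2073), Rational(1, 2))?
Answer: Add(Rational(366, 3013), Mul(Rational(403, 33), Pow(110, Rational(1, 2)))) ≈ 128.20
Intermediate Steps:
s = Mul(3, Pow(110, Rational(1, 2))) (s = Pow(Add(Add(-637, -446), 2073), Rational(1, 2)) = Pow(Add(-1083, 2073), Rational(1, 2)) = Pow(990, Rational(1, 2)) = Mul(3, Pow(110, Rational(1, 2))) ≈ 31.464)
Add(Mul(Add(-14, Mul(20, 19)), Pow(3013, -1)), Mul(4030, Pow(s, -1))) = Add(Mul(Add(-14, Mul(20, 19)), Pow(3013, -1)), Mul(4030, Pow(Mul(3, Pow(110, Rational(1, 2))), -1))) = Add(Mul(Add(-14, 380), Rational(1, 3013)), Mul(4030, Mul(Rational(1, 330), Pow(110, Rational(1, 2))))) = Add(Mul(366, Rational(1, 3013)), Mul(Rational(403, 33), Pow(110, Rational(1, 2)))) = Add(Rational(366, 3013), Mul(Rational(403, 33), Pow(110, Rational(1, 2))))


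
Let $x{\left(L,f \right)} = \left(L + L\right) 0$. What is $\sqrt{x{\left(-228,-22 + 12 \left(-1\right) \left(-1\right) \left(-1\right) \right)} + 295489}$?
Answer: $\sqrt{295489} \approx 543.59$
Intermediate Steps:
$x{\left(L,f \right)} = 0$ ($x{\left(L,f \right)} = 2 L 0 = 0$)
$\sqrt{x{\left(-228,-22 + 12 \left(-1\right) \left(-1\right) \left(-1\right) \right)} + 295489} = \sqrt{0 + 295489} = \sqrt{295489}$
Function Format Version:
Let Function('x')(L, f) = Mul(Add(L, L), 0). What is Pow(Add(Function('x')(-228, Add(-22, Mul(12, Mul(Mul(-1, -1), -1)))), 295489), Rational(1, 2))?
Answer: Pow(295489, Rational(1, 2)) ≈ 543.59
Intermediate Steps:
Function('x')(L, f) = 0 (Function('x')(L, f) = Mul(Mul(2, L), 0) = 0)
Pow(Add(Function('x')(-228, Add(-22, Mul(12, Mul(Mul(-1, -1), -1)))), 295489), Rational(1, 2)) = Pow(Add(0, 295489), Rational(1, 2)) = Pow(295489, Rational(1, 2))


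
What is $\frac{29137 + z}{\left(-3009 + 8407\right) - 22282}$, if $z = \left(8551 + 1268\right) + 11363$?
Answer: $- \frac{5591}{1876} \approx -2.9803$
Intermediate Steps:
$z = 21182$ ($z = 9819 + 11363 = 21182$)
$\frac{29137 + z}{\left(-3009 + 8407\right) - 22282} = \frac{29137 + 21182}{\left(-3009 + 8407\right) - 22282} = \frac{50319}{5398 - 22282} = \frac{50319}{-16884} = 50319 \left(- \frac{1}{16884}\right) = - \frac{5591}{1876}$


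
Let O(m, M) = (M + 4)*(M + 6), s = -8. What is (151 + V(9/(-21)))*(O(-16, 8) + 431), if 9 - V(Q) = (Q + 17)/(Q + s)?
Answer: 5724044/59 ≈ 97018.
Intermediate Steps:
O(m, M) = (4 + M)*(6 + M)
V(Q) = 9 - (17 + Q)/(-8 + Q) (V(Q) = 9 - (Q + 17)/(Q - 8) = 9 - (17 + Q)/(-8 + Q))
(151 + V(9/(-21)))*(O(-16, 8) + 431) = (151 + (-89 + 8*(9/(-21)))/(-8 + 9/(-21)))*((24 + 8² + 10*8) + 431) = (151 + (-89 + 8*(9*(-1/21)))/(-8 + 9*(-1/21)))*((24 + 64 + 80) + 431) = (151 + (-89 + 8*(-3/7))/(-8 - 3/7))*(168 + 431) = (151 + (-89 - 24/7)/(-59/7))*599 = (151 - 7/59*(-647/7))*599 = (151 + 647/59)*599 = (9556/59)*599 = 5724044/59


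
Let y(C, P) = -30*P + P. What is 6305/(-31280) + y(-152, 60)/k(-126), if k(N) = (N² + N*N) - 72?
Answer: -6619/25806 ≈ -0.25649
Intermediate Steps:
k(N) = -72 + 2*N² (k(N) = (N² + N²) - 72 = 2*N² - 72 = -72 + 2*N²)
y(C, P) = -29*P
6305/(-31280) + y(-152, 60)/k(-126) = 6305/(-31280) + (-29*60)/(-72 + 2*(-126)²) = 6305*(-1/31280) - 1740/(-72 + 2*15876) = -1261/6256 - 1740/(-72 + 31752) = -1261/6256 - 1740/31680 = -1261/6256 - 1740*1/31680 = -1261/6256 - 29/528 = -6619/25806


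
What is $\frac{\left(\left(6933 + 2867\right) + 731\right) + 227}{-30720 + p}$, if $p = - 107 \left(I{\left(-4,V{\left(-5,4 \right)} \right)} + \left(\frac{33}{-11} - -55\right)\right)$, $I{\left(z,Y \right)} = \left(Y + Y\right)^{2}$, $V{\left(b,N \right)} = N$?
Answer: $- \frac{5379}{21566} \approx -0.24942$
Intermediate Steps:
$I{\left(z,Y \right)} = 4 Y^{2}$ ($I{\left(z,Y \right)} = \left(2 Y\right)^{2} = 4 Y^{2}$)
$p = -12412$ ($p = - 107 \left(4 \cdot 4^{2} + \left(\frac{33}{-11} - -55\right)\right) = - 107 \left(4 \cdot 16 + \left(33 \left(- \frac{1}{11}\right) + 55\right)\right) = - 107 \left(64 + \left(-3 + 55\right)\right) = - 107 \left(64 + 52\right) = \left(-107\right) 116 = -12412$)
$\frac{\left(\left(6933 + 2867\right) + 731\right) + 227}{-30720 + p} = \frac{\left(\left(6933 + 2867\right) + 731\right) + 227}{-30720 - 12412} = \frac{\left(9800 + 731\right) + 227}{-43132} = \left(10531 + 227\right) \left(- \frac{1}{43132}\right) = 10758 \left(- \frac{1}{43132}\right) = - \frac{5379}{21566}$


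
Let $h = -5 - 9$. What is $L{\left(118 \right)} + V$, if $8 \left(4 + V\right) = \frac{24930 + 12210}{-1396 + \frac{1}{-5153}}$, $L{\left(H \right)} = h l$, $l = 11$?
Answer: $- \frac{773673243}{4795726} \approx -161.33$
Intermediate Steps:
$h = -14$
$L{\left(H \right)} = -154$ ($L{\left(H \right)} = \left(-14\right) 11 = -154$)
$V = - \frac{35131439}{4795726}$ ($V = -4 + \frac{\left(24930 + 12210\right) \frac{1}{-1396 + \frac{1}{-5153}}}{8} = -4 + \frac{37140 \frac{1}{-1396 - \frac{1}{5153}}}{8} = -4 + \frac{37140 \frac{1}{- \frac{7193589}{5153}}}{8} = -4 + \frac{37140 \left(- \frac{5153}{7193589}\right)}{8} = -4 + \frac{1}{8} \left(- \frac{63794140}{2397863}\right) = -4 - \frac{15948535}{4795726} = - \frac{35131439}{4795726} \approx -7.3256$)
$L{\left(118 \right)} + V = -154 - \frac{35131439}{4795726} = - \frac{773673243}{4795726}$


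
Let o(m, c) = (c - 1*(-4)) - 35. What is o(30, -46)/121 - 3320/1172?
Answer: -11181/3223 ≈ -3.4691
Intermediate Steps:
o(m, c) = -31 + c (o(m, c) = (c + 4) - 35 = (4 + c) - 35 = -31 + c)
o(30, -46)/121 - 3320/1172 = (-31 - 46)/121 - 3320/1172 = -77*1/121 - 3320*1/1172 = -7/11 - 830/293 = -11181/3223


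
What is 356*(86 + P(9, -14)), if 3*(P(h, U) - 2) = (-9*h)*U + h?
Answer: 166964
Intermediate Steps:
P(h, U) = 2 + h/3 - 3*U*h (P(h, U) = 2 + ((-9*h)*U + h)/3 = 2 + (-9*U*h + h)/3 = 2 + (h - 9*U*h)/3 = 2 + (h/3 - 3*U*h) = 2 + h/3 - 3*U*h)
356*(86 + P(9, -14)) = 356*(86 + (2 + (⅓)*9 - 3*(-14)*9)) = 356*(86 + (2 + 3 + 378)) = 356*(86 + 383) = 356*469 = 166964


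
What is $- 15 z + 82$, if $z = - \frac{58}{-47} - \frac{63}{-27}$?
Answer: $\frac{1339}{47} \approx 28.489$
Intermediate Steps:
$z = \frac{503}{141}$ ($z = \left(-58\right) \left(- \frac{1}{47}\right) - - \frac{7}{3} = \frac{58}{47} + \frac{7}{3} = \frac{503}{141} \approx 3.5674$)
$- 15 z + 82 = \left(-15\right) \frac{503}{141} + 82 = - \frac{2515}{47} + 82 = \frac{1339}{47}$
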